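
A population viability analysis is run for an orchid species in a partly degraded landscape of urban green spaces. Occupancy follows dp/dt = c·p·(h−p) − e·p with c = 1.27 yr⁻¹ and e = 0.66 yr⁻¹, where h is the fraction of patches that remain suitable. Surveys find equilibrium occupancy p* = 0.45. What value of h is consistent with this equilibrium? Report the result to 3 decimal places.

At equilibrium c(h−p*) = e, so h = p* + e/c.
h = 0.45 + 0.66/1.27 = 0.45 + 0.5197 = 0.9697.

0.970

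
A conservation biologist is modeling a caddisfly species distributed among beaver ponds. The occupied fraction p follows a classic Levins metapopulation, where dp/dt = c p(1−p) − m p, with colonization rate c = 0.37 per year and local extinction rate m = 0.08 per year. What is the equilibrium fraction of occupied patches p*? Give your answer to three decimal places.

Setting dp/dt = 0 and dividing through by p* gives c·(1−p*) = m.
So p* = 1 − m/c = 1 − 0.08/0.37 = 1 − 0.2162 = 0.7838.

0.784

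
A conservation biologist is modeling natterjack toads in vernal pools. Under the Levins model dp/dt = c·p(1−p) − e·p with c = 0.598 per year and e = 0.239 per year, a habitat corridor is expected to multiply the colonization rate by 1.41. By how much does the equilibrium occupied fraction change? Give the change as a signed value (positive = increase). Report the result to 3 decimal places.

0.116

Before: p* = 1 − 0.239/0.598 = 0.6003.
After the change, c = 0.84318, e = 0.239, so p* = 1 − 0.239/0.84318 = 0.7165.
Δp* = 0.7165 − 0.6003 = +0.1162.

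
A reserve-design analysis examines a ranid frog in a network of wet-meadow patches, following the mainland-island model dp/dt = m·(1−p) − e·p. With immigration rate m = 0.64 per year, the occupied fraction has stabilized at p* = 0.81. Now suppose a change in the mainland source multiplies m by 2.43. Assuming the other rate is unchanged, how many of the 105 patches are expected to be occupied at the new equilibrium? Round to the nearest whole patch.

96

Balance m(1−p*) = e·p* gives e = m(1−p*)/p* = 0.64×0.19000/0.81000 = 0.15012.
New p* = m/(m+e) = 1.55520/(1.55520+0.15012) = 0.91197.
Expected occupied = 105 × 0.91197 = 95.76 ≈ 96.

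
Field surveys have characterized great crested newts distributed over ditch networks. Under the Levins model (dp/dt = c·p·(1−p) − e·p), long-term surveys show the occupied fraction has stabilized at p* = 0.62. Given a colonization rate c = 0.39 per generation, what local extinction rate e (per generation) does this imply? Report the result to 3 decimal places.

0.148

At equilibrium c(1−p*) = e.
e = 0.39 × (1 − 0.62) = 0.39 × 0.3800 = 0.1482.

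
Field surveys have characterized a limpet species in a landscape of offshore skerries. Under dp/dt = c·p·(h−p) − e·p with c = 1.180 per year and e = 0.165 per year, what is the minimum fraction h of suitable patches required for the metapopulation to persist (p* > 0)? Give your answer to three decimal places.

0.140

p* = h − e/c is positive only when h > e/c.
h_min = e/c = 0.165/1.180 = 0.1398.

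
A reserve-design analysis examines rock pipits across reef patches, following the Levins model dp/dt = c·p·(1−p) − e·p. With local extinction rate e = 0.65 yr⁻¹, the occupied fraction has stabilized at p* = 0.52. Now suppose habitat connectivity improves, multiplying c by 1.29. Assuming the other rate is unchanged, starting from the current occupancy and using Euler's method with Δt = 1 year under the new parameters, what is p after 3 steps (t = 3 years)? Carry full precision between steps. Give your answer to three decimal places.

0.628

Balance c(1−p*) = e gives c = e/(1 − 0.52000) = 0.65/0.48000 = 1.35417.
Starting from p₀ = 0.52000; update p ← p + (dp/dt)·Δt with the new parameters.
  1  |  dp/dt·Δt = +0.098020  |  p_1 = 0.618020
  2  |  dp/dt·Δt = +0.010674  |  p_2 = 0.628694
  3  |  dp/dt·Δt = -0.000864  |  p_3 = 0.627830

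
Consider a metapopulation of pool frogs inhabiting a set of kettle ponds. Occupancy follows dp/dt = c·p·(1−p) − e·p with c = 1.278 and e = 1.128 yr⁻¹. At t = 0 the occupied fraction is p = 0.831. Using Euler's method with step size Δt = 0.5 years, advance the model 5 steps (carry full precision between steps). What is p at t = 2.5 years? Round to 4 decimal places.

0.2407

Update rule: p ← p + [c·p·(1−p) − e·p]·Δt with Δt = 0.5.
  1  |  dp/dt·Δt = -0.378943  |  p_1 = 0.452057
  2  |  dp/dt·Δt = -0.096679  |  p_2 = 0.355378
  3  |  dp/dt·Δt = -0.054048  |  p_3 = 0.301330
  4  |  dp/dt·Δt = -0.035421  |  p_4 = 0.265908
  5  |  dp/dt·Δt = -0.025239  |  p_5 = 0.240670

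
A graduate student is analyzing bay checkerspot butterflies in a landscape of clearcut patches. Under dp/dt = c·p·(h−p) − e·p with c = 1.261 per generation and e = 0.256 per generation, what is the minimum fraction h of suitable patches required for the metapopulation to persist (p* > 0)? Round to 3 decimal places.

p* = h − e/c is positive only when h > e/c.
h_min = e/c = 0.256/1.261 = 0.2030.

0.203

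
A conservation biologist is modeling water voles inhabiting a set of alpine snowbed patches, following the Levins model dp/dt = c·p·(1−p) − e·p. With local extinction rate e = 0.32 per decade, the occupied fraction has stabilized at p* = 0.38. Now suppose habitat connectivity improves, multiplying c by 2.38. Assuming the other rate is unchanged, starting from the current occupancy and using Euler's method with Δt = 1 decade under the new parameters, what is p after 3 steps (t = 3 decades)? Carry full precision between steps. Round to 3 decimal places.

0.729

Balance c(1−p*) = e gives c = e/(1 − 0.38000) = 0.32/0.62000 = 0.51613.
Starting from p₀ = 0.38000; update p ← p + (dp/dt)·Δt with the new parameters.
p: 0.38000 → 0.54781  (Δp = +0.16781)
p: 0.54781 → 0.67680  (Δp = +0.12899)
p: 0.67680 → 0.72892  (Δp = +0.05212)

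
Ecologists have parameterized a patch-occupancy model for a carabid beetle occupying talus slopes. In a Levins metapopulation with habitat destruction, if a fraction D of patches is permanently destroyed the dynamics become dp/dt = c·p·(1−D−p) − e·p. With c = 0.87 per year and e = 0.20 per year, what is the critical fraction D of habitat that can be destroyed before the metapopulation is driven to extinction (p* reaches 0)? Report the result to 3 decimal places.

The nontrivial equilibrium is p* = (1−D) − e/c; extinction occurs when this hits zero.
So D_crit = 1 − e/c = 1 − 0.20/0.87 = 1 − 0.2299 = 0.7701.
This equals the undisturbed p*, a classic result of Lande's extension.

0.770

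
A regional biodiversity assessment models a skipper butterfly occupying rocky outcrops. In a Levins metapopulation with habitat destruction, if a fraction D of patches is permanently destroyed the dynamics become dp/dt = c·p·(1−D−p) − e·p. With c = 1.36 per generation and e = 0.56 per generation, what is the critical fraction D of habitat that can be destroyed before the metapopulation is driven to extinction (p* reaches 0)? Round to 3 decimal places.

The nontrivial equilibrium is p* = (1−D) − e/c; extinction occurs when this hits zero.
So D_crit = 1 − e/c = 1 − 0.56/1.36 = 1 − 0.4118 = 0.5882.
This equals the undisturbed p*, a classic result of Lande's extension.

0.588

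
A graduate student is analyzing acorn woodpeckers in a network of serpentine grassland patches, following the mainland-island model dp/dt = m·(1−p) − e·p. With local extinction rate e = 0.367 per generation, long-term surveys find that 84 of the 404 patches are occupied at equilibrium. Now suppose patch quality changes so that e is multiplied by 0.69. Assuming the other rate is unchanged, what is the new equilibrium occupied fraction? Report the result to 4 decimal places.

0.2756

Observed p* = 84/404 = 0.20792.
Balance m(1−p*) = e·p* gives m = e·p*/(1−p*) = 0.367×0.20792/0.79208 = 0.09634.
New p* = m/(m+e) = 0.09634/(0.09634+0.25323) = 0.27560.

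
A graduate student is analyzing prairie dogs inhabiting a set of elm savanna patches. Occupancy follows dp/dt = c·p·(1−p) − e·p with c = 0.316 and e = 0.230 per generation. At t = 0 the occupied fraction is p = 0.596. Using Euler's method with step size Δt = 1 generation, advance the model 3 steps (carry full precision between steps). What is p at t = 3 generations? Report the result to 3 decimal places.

Update rule: p ← p + [c·p·(1−p) − e·p]·Δt with Δt = 1.
t = 1: p = 0.59600 + (-0.06099) = 0.53501
t = 2: p = 0.53501 + (-0.04444) = 0.49057
t = 3: p = 0.49057 + (-0.03386) = 0.45671

0.457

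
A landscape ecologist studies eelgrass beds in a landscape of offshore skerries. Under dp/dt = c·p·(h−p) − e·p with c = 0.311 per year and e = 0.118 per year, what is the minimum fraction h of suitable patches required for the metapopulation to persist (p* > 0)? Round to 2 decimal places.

p* = h − e/c is positive only when h > e/c.
h_min = e/c = 0.118/0.311 = 0.3794.

0.38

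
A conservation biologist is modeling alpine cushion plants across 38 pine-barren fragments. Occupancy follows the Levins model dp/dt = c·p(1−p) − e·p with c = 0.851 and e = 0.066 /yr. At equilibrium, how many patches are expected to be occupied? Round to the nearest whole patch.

35

p* = 1 − e/c = 1 − 0.066/0.851 = 0.9224.
Expected occupied patches = N × p* = 38 × 0.9224 = 35.05 ≈ 35.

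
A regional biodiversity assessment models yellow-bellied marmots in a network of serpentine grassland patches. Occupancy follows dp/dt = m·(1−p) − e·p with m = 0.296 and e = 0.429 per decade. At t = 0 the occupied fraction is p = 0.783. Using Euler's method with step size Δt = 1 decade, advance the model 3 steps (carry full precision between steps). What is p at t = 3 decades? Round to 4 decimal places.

0.4161

Update rule: p ← p + [m·(1−p) − e·p]·Δt with Δt = 1.
step 1: Δp = -0.27167, p = 0.51133
step 2: Δp = -0.07471, p = 0.43661
step 3: Δp = -0.02055, p = 0.41607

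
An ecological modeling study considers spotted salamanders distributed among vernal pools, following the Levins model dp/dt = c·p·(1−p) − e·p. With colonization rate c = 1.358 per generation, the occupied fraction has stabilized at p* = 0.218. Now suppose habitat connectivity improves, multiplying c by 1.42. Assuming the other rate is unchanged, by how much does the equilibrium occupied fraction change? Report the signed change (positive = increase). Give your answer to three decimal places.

0.231

Balance c(1−p*) = e gives e = 1.358×(1 − 0.21800) = 1.06196.
New p* = 1 − e/c = 1 − 1.06196/1.92836 = 0.44929.
Δp* = 0.44929 − 0.21800 = +0.23129.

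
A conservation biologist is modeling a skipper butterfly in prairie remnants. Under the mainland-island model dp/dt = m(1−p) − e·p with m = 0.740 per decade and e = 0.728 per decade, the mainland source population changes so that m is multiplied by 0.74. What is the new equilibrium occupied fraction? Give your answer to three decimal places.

0.429

Before: p* = 0.740/(0.740+0.728) = 0.5041.
After: m = 0.5476, e = 0.728; p* = 0.5476/1.2756 = 0.4293.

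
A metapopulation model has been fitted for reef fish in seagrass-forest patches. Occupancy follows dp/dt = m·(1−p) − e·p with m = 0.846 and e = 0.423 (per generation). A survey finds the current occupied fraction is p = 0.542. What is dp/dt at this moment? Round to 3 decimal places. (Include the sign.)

0.158

Colonization term: m·(1−p) = 0.846×0.4580 = 0.38747.
Extinction term: e·p = 0.22927.
dp/dt = 0.38747 − 0.22927 = 0.15820.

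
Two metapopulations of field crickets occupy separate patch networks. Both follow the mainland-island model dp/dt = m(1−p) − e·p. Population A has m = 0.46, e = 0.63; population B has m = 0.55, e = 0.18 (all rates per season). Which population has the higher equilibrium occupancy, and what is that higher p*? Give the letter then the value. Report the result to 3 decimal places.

B, 0.753

A: p*_A = m/(m+e) = 0.46/1.0900 = 0.4220.
B: p*_B = 0.55/0.7300 = 0.7534.
B is higher at 0.7534.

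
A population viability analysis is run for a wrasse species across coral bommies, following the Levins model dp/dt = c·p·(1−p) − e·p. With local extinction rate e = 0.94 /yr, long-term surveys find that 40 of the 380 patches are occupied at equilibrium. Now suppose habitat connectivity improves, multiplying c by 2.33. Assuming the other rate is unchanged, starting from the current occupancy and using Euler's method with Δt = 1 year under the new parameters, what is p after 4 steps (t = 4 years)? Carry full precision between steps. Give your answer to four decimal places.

0.6056

Observed p* = 40/380 = 0.10526.
Balance c(1−p*) = e gives c = e/(1 − 0.10526) = 0.94/0.89474 = 1.05059.
Starting from p₀ = 0.10526; update p ← p + (dp/dt)·Δt with the new parameters.
step 1: Δp = +0.13160, p = 0.23686
step 2: Δp = +0.21982, p = 0.45669
step 3: Δp = +0.17809, p = 0.63478
step 4: Δp = -0.02919, p = 0.60559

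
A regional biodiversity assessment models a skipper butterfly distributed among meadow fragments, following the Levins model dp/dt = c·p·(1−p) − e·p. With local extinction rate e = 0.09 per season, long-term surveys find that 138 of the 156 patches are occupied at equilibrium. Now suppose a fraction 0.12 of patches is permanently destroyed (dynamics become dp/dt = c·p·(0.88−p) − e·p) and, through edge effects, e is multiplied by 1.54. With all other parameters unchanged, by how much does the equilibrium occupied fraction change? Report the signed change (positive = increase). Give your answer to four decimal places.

-0.1823

Observed p* = 138/156 = 0.88462.
Balance c(1−p*) = e gives c = e/(1 − 0.88462) = 0.09/0.11538 = 0.78003.
New p* = 0.88 − e/c = 0.88 − 0.13860/0.78003 = 0.70231.
Δp* = 0.70231 − 0.88462 = -0.18231.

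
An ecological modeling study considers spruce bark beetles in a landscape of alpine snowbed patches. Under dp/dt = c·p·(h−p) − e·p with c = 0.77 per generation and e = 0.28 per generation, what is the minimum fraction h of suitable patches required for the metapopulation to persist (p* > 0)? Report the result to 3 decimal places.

p* = h − e/c is positive only when h > e/c.
h_min = e/c = 0.28/0.77 = 0.3636.

0.364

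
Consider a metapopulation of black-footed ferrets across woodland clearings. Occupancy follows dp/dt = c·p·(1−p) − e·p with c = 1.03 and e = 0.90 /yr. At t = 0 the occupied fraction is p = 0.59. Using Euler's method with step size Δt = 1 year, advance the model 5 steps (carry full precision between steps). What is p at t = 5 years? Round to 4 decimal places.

0.1831

Update rule: p ← p + [c·p·(1−p) − e·p]·Δt with Δt = 1.
p: 0.59000 → 0.30816  (Δp = -0.28184)
p: 0.30816 → 0.25041  (Δp = -0.05775)
p: 0.25041 → 0.21838  (Δp = -0.03203)
p: 0.21838 → 0.19765  (Δp = -0.02073)
p: 0.19765 → 0.18310  (Δp = -0.01454)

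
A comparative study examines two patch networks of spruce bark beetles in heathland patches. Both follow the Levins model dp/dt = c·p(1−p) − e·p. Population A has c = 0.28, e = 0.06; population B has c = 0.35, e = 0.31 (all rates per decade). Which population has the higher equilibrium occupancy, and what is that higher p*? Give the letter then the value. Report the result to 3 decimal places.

A: p*_A = 1 − 0.06/0.28 = 0.7857.
B: p*_B = 1 − 0.31/0.35 = 0.1143.
A is higher at 0.7857.

A, 0.786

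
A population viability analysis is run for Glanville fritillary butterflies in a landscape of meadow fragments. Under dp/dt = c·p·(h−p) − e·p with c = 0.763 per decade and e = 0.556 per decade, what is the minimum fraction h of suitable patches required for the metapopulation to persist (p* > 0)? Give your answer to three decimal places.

p* = h − e/c is positive only when h > e/c.
h_min = e/c = 0.556/0.763 = 0.7287.

0.729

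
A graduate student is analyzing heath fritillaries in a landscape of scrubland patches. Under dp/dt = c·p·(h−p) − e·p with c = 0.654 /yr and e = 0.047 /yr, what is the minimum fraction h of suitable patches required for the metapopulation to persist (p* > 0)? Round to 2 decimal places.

0.07

p* = h − e/c is positive only when h > e/c.
h_min = e/c = 0.047/0.654 = 0.0719.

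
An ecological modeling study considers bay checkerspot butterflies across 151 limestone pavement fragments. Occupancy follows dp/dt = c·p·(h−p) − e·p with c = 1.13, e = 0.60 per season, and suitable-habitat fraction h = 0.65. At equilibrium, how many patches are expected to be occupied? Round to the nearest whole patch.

p* = h − e/c = 0.65 − 0.5310 = 0.1190.
Expected occupied patches = N × p* = 151 × 0.1190 = 17.97 ≈ 18.

18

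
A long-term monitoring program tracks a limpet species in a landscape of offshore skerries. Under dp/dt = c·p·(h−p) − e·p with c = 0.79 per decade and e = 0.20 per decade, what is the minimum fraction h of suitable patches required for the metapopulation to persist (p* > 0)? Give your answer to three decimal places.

p* = h − e/c is positive only when h > e/c.
h_min = e/c = 0.20/0.79 = 0.2532.

0.253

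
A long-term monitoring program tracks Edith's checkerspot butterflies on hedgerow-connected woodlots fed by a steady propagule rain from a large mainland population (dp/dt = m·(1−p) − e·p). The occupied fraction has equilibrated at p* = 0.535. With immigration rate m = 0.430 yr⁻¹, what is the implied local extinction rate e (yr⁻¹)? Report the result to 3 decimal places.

At equilibrium m(1−p*) = e·p*, so e = m(1−p*)/p*.
e = 0.430 × 0.4650 / 0.535 = 0.3737.

0.374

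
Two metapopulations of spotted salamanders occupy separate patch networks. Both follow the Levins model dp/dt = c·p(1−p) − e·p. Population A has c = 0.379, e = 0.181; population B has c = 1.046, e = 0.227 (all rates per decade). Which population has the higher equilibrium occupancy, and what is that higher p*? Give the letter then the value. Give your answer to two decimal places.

B, 0.78

A: p*_A = 1 − 0.181/0.379 = 0.5224.
B: p*_B = 1 − 0.227/1.046 = 0.7830.
B is higher at 0.7830.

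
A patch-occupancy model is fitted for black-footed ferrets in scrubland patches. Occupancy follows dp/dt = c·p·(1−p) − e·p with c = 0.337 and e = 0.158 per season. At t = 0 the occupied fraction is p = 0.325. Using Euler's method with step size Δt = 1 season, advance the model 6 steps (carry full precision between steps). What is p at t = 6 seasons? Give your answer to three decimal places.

0.440

Update rule: p ← p + [c·p·(1−p) − e·p]·Δt with Δt = 1.
step 1: Δp = +0.02258, p = 0.34758
step 2: Δp = +0.02150, p = 0.36908
step 3: Δp = +0.02016, p = 0.38924
step 4: Δp = +0.01862, p = 0.40786
step 5: Δp = +0.01695, p = 0.42480
step 6: Δp = +0.01523, p = 0.44003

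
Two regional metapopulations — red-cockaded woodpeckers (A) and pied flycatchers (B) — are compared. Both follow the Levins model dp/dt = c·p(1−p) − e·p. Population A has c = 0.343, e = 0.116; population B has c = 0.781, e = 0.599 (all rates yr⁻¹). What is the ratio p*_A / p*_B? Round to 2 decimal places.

2.84

A: p*_A = 1 − 0.116/0.343 = 0.6618.
B: p*_B = 1 − 0.599/0.781 = 0.2330.
p*_A / p*_B = 0.6618/0.2330 = 2.8400.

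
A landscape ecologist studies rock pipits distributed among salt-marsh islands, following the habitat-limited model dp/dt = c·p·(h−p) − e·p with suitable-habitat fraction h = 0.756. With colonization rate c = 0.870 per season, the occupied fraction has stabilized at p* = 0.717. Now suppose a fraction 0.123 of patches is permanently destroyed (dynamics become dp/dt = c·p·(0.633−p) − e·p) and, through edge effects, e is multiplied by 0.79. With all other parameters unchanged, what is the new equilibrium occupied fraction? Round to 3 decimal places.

Balance c(h−p*) = e gives e = 0.870×(0.756 − 0.71700) = 0.03393.
New p* = 0.633 − e/c = 0.633 − 0.02680/0.87000 = 0.60220.

0.602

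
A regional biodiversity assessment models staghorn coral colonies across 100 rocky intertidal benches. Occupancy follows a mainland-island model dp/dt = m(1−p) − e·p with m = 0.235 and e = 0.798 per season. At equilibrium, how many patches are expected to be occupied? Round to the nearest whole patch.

p* = m/(m+e) = 0.235/1.0330 = 0.2275.
Expected occupied patches = N × p* = 100 × 0.2275 = 22.75 ≈ 23.

23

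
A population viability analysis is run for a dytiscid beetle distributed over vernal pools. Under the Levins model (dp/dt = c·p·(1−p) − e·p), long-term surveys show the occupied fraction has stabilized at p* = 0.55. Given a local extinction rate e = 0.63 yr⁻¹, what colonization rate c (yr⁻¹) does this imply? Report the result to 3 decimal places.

1.400

At equilibrium c(1−p*) = e, so c = e/(1−p*).
c = 0.63/(1 − 0.55) = 0.63/0.4500 = 1.4000.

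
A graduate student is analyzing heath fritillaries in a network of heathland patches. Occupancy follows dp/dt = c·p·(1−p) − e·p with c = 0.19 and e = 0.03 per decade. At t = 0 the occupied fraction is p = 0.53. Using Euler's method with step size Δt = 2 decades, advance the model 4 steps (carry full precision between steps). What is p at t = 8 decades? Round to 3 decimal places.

Update rule: p ← p + [c·p·(1−p) − e·p]·Δt with Δt = 2.
  1  |  dp/dt·Δt = +0.062858  |  p_1 = 0.592858
  2  |  dp/dt·Δt = +0.056152  |  p_2 = 0.649010
  3  |  dp/dt·Δt = +0.047622  |  p_3 = 0.696632
  4  |  dp/dt·Δt = +0.038510  |  p_4 = 0.735142

0.735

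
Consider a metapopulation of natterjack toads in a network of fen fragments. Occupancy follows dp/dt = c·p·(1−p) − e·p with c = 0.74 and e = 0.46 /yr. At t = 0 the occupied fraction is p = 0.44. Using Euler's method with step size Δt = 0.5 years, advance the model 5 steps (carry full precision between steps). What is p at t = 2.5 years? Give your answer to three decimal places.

Update rule: p ← p + [c·p·(1−p) − e·p]·Δt with Δt = 0.5.
p: 0.44000 → 0.42997  (Δp = -0.01003)
p: 0.42997 → 0.42176  (Δp = -0.00821)
p: 0.42176 → 0.41499  (Δp = -0.00677)
p: 0.41499 → 0.40937  (Δp = -0.00562)
p: 0.40937 → 0.40468  (Δp = -0.00469)

0.405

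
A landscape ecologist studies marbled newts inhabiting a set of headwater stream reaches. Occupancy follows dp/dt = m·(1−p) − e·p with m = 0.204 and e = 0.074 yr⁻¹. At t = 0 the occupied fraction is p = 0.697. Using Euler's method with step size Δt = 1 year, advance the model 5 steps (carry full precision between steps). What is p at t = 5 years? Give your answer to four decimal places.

Update rule: p ← p + [m·(1−p) − e·p]·Δt with Δt = 1.
  1  |  dp/dt·Δt = +0.010234  |  p_1 = 0.707234
  2  |  dp/dt·Δt = +0.007389  |  p_2 = 0.714623
  3  |  dp/dt·Δt = +0.005335  |  p_3 = 0.719958
  4  |  dp/dt·Δt = +0.003852  |  p_4 = 0.723810
  5  |  dp/dt·Δt = +0.002781  |  p_5 = 0.726590

0.7266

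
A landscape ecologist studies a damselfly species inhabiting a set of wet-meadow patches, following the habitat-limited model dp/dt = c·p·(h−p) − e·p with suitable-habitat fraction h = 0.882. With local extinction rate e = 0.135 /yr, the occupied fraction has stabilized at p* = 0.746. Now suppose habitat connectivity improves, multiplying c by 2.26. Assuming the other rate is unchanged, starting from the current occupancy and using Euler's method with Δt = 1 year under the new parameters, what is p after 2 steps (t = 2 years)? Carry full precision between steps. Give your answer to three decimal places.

Balance c(h−p*) = e gives c = e/(0.882 − 0.74600) = 0.135/0.13600 = 0.99265.
Starting from p₀ = 0.74600; update p ← p + (dp/dt)·Δt with the new parameters.
p: 0.74600 → 0.87289  (Δp = +0.12689)
p: 0.87289 → 0.77288  (Δp = -0.10001)

0.773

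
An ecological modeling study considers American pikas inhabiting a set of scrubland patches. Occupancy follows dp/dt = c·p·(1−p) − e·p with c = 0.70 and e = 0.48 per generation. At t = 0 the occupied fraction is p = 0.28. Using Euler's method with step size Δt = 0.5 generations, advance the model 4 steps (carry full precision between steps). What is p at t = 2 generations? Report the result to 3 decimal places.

Update rule: p ← p + [c·p·(1−p) − e·p]·Δt with Δt = 0.5.
t = 0.5: p = 0.28000 + (+0.00336) = 0.28336
t = 1: p = 0.28336 + (+0.00307) = 0.28643
t = 1.5: p = 0.28643 + (+0.00279) = 0.28922
t = 2: p = 0.28922 + (+0.00254) = 0.29176

0.292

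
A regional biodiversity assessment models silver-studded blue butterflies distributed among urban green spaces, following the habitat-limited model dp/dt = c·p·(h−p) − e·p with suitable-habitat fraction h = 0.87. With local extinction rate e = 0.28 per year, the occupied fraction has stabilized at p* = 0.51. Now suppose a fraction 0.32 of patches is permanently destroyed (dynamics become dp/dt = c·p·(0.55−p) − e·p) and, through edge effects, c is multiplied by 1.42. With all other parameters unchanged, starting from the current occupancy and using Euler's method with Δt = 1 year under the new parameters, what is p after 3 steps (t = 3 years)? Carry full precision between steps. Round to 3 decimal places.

0.329

Balance c(h−p*) = e gives c = e/(0.87 − 0.51000) = 0.28/0.36000 = 0.77778.
Starting from p₀ = 0.51000; update p ← p + (dp/dt)·Δt with the new parameters.
t = 1: p = 0.51000 + (-0.12027) = 0.38973
t = 2: p = 0.38973 + (-0.04014) = 0.34959
t = 3: p = 0.34959 + (-0.02051) = 0.32908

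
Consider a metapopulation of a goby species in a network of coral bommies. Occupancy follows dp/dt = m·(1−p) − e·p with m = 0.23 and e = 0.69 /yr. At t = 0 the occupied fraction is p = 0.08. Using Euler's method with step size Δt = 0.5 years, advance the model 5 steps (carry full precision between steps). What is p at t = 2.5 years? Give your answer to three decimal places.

0.242

Update rule: p ← p + [m·(1−p) − e·p]·Δt with Δt = 0.5.
t = 0.5: p = 0.08000 + (+0.07820) = 0.15820
t = 1: p = 0.15820 + (+0.04223) = 0.20043
t = 1.5: p = 0.20043 + (+0.02280) = 0.22323
t = 2: p = 0.22323 + (+0.01231) = 0.23554
t = 2.5: p = 0.23554 + (+0.00665) = 0.24219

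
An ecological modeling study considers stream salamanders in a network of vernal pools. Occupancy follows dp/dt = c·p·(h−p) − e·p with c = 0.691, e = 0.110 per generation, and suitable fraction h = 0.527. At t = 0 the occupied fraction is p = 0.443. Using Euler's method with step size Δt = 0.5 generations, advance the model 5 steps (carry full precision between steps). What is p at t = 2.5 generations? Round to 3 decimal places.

0.402

Update rule: p ← p + [c·p·(h−p) − e·p]·Δt with Δt = 0.5.
p: 0.44300 → 0.43149  (Δp = -0.01151)
p: 0.43149 → 0.42200  (Δp = -0.00949)
p: 0.42200 → 0.41410  (Δp = -0.00790)
p: 0.41410 → 0.40748  (Δp = -0.00662)
p: 0.40748 → 0.40189  (Δp = -0.00558)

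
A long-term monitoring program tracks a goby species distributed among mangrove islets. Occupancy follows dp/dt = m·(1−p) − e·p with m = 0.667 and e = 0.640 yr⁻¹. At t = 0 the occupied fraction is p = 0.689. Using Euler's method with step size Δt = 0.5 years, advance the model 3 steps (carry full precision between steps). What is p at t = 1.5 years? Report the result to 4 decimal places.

Update rule: p ← p + [m·(1−p) − e·p]·Δt with Δt = 0.5.
  1  |  dp/dt·Δt = -0.116761  |  p_1 = 0.572238
  2  |  dp/dt·Δt = -0.040458  |  p_2 = 0.531781
  3  |  dp/dt·Δt = -0.014019  |  p_3 = 0.517762

0.5178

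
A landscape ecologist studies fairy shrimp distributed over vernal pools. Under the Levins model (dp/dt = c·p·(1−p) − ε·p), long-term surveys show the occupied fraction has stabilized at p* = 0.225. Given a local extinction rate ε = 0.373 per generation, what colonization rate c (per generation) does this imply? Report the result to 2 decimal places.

At equilibrium c(1−p*) = ε, so c = ε/(1−p*).
c = 0.373/(1 − 0.225) = 0.373/0.7750 = 0.4813.

0.48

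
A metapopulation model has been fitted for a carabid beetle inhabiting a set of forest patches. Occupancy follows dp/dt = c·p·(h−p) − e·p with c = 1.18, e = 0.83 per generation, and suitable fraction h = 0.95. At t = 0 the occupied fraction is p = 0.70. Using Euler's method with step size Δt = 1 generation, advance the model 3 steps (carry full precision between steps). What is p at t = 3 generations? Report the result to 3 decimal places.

Update rule: p ← p + [c·p·(h−p) − e·p]·Δt with Δt = 1.
step 1: Δp = -0.37450, p = 0.32550
step 2: Δp = -0.03030, p = 0.29520
step 3: Δp = -0.01693, p = 0.27827

0.278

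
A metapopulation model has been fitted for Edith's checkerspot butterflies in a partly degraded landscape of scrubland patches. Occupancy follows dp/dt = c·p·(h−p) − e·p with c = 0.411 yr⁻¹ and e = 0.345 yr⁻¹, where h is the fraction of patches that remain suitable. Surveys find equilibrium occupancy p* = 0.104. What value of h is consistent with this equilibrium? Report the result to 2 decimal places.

At equilibrium c(h−p*) = e, so h = p* + e/c.
h = 0.104 + 0.345/0.411 = 0.104 + 0.8394 = 0.9434.

0.94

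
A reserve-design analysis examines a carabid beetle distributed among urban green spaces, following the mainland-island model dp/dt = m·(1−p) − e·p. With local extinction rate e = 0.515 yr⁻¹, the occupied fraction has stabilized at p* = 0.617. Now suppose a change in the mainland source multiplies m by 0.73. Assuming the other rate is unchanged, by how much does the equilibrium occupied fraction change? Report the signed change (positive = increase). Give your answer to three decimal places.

-0.077

Balance m(1−p*) = e·p* gives m = e·p*/(1−p*) = 0.515×0.61700/0.38300 = 0.82965.
New p* = m/(m+e) = 0.60564/(0.60564+0.51500) = 0.54044.
Δp* = 0.54044 − 0.61700 = -0.07656.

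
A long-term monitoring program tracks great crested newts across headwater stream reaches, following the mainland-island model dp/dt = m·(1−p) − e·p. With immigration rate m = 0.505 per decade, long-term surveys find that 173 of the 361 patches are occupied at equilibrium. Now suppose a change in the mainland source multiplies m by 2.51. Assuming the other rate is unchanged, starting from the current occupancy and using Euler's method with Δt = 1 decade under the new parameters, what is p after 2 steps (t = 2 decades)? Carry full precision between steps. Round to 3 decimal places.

0.552

Observed p* = 173/361 = 0.47922.
Balance m(1−p*) = e·p* gives e = m(1−p*)/p* = 0.505×0.52078/0.47922 = 0.54879.
Starting from p₀ = 0.47922; update p ← p + (dp/dt)·Δt with the new parameters.
step 1: Δp = +0.39712, p = 0.87634
step 2: Δp = -0.32418, p = 0.55216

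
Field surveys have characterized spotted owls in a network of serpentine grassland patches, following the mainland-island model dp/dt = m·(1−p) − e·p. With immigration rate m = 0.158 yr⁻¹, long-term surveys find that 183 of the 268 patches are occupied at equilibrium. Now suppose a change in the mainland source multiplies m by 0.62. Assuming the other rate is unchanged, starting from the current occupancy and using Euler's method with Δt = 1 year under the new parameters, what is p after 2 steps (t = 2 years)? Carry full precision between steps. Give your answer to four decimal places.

Observed p* = 183/268 = 0.68284.
Balance m(1−p*) = e·p* gives e = m(1−p*)/p* = 0.158×0.31716/0.68284 = 0.07339.
Starting from p₀ = 0.68284; update p ← p + (dp/dt)·Δt with the new parameters.
  1  |  dp/dt·Δt = -0.019043  |  p_1 = 0.663793
  2  |  dp/dt·Δt = -0.015780  |  p_2 = 0.648014

0.6480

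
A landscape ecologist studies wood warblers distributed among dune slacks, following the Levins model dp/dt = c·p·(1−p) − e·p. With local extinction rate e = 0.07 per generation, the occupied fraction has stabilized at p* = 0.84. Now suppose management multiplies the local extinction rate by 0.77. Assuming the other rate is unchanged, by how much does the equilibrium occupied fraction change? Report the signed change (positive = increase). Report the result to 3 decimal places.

0.037

Balance c(1−p*) = e gives c = e/(1 − 0.84000) = 0.07/0.16000 = 0.43750.
New p* = 1 − e/c = 1 − 0.05390/0.43750 = 0.87680.
Δp* = 0.87680 − 0.84000 = +0.03680.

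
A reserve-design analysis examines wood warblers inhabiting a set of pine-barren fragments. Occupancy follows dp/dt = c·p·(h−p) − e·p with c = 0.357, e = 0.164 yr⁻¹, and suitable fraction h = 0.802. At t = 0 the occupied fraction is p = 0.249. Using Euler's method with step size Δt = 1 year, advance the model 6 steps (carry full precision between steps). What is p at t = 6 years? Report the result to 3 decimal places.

0.291

Update rule: p ← p + [c·p·(h−p) − e·p]·Δt with Δt = 1.
t = 1: p = 0.24900 + (+0.00832) = 0.25732
t = 2: p = 0.25732 + (+0.00784) = 0.26516
t = 3: p = 0.26516 + (+0.00733) = 0.27249
t = 4: p = 0.27249 + (+0.00682) = 0.27931
t = 5: p = 0.27931 + (+0.00631) = 0.28562
t = 6: p = 0.28562 + (+0.00581) = 0.29144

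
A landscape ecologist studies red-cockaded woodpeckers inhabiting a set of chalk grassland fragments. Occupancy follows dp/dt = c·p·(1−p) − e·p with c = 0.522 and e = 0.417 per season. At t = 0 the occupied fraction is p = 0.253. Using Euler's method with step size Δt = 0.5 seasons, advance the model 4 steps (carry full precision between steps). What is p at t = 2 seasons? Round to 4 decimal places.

0.2408

Update rule: p ← p + [c·p·(1−p) − e·p]·Δt with Δt = 0.5.
p: 0.25300 → 0.24958  (Δp = -0.00342)
p: 0.24958 → 0.24642  (Δp = -0.00315)
p: 0.24642 → 0.24351  (Δp = -0.00291)
p: 0.24351 → 0.24082  (Δp = -0.00269)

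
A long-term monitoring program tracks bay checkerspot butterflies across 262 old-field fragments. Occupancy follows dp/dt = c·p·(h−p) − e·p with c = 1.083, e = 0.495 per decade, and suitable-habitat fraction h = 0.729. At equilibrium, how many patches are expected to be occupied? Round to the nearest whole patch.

71

p* = h − e/c = 0.729 − 0.4571 = 0.2719.
Expected occupied patches = N × p* = 262 × 0.2719 = 71.25 ≈ 71.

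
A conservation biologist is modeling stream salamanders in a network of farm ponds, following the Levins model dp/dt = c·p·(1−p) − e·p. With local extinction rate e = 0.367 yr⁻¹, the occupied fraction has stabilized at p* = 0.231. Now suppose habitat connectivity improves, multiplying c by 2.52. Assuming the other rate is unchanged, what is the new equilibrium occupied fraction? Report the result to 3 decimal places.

0.695

Balance c(1−p*) = e gives c = e/(1 − 0.23100) = 0.367/0.76900 = 0.47724.
New p* = 1 − e/c = 1 − 0.36700/1.20264 = 0.69484.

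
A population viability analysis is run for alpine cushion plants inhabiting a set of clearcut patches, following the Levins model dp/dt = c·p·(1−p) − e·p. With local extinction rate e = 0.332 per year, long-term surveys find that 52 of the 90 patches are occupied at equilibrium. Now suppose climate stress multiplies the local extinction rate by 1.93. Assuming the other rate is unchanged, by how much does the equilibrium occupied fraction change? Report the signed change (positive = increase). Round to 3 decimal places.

Observed p* = 52/90 = 0.57778.
Balance c(1−p*) = e gives c = e/(1 − 0.57778) = 0.332/0.42222 = 0.78632.
New p* = 1 − e/c = 1 − 0.64076/0.78632 = 0.18512.
Δp* = 0.18512 − 0.57778 = -0.39266.

-0.393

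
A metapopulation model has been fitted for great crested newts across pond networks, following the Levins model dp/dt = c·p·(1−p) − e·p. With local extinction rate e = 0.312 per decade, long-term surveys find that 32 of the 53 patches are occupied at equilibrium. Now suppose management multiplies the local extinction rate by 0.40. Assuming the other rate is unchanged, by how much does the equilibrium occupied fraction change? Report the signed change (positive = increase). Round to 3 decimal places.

0.238

Observed p* = 32/53 = 0.60377.
Balance c(1−p*) = e gives c = e/(1 − 0.60377) = 0.312/0.39623 = 0.78742.
New p* = 1 − e/c = 1 − 0.12480/0.78742 = 0.84151.
Δp* = 0.84151 − 0.60377 = +0.23774.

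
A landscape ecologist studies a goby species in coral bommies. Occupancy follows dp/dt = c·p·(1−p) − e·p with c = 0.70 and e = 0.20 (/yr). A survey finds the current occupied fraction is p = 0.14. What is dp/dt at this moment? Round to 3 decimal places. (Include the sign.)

0.056

Colonization term: c·p·(1−p) = 0.70×0.14×0.8600 = 0.08428.
Extinction term: e·p = 0.02800.
dp/dt = 0.08428 − 0.02800 = 0.05628.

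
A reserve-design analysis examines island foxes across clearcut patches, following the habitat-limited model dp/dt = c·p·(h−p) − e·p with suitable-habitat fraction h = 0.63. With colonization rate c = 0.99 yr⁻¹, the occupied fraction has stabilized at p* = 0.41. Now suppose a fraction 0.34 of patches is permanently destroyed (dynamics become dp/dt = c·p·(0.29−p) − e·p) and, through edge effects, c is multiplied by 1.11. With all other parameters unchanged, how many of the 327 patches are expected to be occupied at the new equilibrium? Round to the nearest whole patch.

30

Balance c(h−p*) = e gives e = 0.99×(0.63 − 0.41000) = 0.21780.
New p* = 0.29 − e/c = 0.29 − 0.21780/1.09890 = 0.09180.
Expected occupied = 327 × 0.09180 = 30.02 ≈ 30.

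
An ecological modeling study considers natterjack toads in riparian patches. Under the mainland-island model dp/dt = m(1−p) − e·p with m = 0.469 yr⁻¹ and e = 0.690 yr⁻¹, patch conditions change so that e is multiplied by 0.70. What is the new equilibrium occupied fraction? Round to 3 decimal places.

0.493

Before: p* = 0.469/(0.469+0.690) = 0.4047.
After: m = 0.469, e = 0.483; p* = 0.469/0.9520 = 0.4926.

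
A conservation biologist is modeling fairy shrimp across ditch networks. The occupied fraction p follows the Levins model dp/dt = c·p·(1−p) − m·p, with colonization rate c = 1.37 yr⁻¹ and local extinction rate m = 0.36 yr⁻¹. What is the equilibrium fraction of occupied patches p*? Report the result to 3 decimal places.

At equilibrium, colonization balances extinction: c·p*·(1−p*) = m·p*.
So p* = 1 − m/c = 1 − 0.36/1.37 = 1 − 0.2628 = 0.7372.

0.737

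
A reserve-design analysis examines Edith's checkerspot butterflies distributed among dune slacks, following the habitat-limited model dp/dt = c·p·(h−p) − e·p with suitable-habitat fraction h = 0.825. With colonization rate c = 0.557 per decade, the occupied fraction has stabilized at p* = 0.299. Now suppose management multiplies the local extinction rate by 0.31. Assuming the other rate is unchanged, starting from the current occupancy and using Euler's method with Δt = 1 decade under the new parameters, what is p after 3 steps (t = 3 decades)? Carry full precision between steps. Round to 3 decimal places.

Balance c(h−p*) = e gives e = 0.557×(0.825 − 0.29900) = 0.29298.
Starting from p₀ = 0.29900; update p ← p + (dp/dt)·Δt with the new parameters.
t = 1: p = 0.29900 + (+0.06045) = 0.35945
t = 2: p = 0.35945 + (+0.06056) = 0.42001
t = 3: p = 0.42001 + (+0.05660) = 0.47661

0.477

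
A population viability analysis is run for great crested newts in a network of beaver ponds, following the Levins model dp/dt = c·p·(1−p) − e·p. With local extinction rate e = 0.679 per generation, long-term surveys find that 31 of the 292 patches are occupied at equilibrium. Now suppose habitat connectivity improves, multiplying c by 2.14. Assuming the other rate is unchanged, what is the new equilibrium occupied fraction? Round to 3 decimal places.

0.582

Observed p* = 31/292 = 0.10616.
Balance c(1−p*) = e gives c = e/(1 − 0.10616) = 0.679/0.89384 = 0.75964.
New p* = 1 − e/c = 1 − 0.67900/1.62563 = 0.58232.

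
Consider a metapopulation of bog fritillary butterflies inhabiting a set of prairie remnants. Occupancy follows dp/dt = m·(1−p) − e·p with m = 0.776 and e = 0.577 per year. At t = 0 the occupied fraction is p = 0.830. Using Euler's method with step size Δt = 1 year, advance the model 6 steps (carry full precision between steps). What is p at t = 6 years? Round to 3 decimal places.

0.574

Update rule: p ← p + [m·(1−p) − e·p]·Δt with Δt = 1.
step 1: Δp = -0.34699, p = 0.48301
step 2: Δp = +0.12249, p = 0.60550
step 3: Δp = -0.04324, p = 0.56226
step 4: Δp = +0.01526, p = 0.57752
step 5: Δp = -0.00539, p = 0.57213
step 6: Δp = +0.00190, p = 0.57404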